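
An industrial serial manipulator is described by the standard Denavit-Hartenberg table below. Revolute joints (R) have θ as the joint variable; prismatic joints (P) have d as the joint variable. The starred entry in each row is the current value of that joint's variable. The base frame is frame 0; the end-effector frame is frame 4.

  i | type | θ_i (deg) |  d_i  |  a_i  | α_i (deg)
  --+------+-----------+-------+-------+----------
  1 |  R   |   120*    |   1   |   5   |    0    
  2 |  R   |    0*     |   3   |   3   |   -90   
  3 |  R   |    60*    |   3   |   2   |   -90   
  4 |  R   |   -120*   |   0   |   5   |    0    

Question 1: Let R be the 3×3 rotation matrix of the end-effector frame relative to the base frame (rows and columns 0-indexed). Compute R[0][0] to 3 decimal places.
End-effector x-axis (col 0 of R) = (-0.6250,-0.6495,0.4330)
R[0][0] = -0.6250

-0.625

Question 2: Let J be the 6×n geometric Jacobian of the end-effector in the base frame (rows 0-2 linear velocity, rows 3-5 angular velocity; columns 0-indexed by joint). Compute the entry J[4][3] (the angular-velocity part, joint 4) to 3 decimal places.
-0.750

axis z_3 = (0.4330,-0.7500,-0.5000); lever o_n−o_3 = (-3.1250,-3.2476,2.1651)
cross product → J_v[:, 3] = (-3.2476,0.6250,-3.7500)
J_ω[:, 3] = z_3
entry J[4][3] = -0.7500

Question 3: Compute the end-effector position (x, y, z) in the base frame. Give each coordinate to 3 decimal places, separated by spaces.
after link 1: o_1 = (-2.5000, 4.3301, 1.0000)
after link 2: o_2 = (-4.0000, 6.9282, 4.0000)
after link 3: o_3 = (-7.0981, 6.2942, 2.2679)
after link 4: o_4 = (-10.2231, 3.0466, 4.4330)

-10.223 3.047 4.433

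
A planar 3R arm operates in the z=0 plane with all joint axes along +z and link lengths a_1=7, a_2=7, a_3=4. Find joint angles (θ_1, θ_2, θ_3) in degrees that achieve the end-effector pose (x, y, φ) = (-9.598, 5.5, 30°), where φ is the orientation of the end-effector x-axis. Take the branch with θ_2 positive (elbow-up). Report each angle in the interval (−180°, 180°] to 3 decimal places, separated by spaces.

149.999 30.002 -150.001

wrist centre = target − a_3·(cos φ, sin φ) = (-13.0621, 3.5000)
cos θ_2 = (182.8685−7²−7²)/(2·7·7) = 0.8660; θ_2 = 30.0023° (elbow-up)
β = atan2(3.5000,-13.0621) = 164.9999°; ψ = atan2(3.5002,13.0620) = 15.0012°
θ_1 = β − ψ = 149.9988°
θ_3 = φ − θ_1 − θ_2 = -150.0011° (wrapped to (-180°,180°])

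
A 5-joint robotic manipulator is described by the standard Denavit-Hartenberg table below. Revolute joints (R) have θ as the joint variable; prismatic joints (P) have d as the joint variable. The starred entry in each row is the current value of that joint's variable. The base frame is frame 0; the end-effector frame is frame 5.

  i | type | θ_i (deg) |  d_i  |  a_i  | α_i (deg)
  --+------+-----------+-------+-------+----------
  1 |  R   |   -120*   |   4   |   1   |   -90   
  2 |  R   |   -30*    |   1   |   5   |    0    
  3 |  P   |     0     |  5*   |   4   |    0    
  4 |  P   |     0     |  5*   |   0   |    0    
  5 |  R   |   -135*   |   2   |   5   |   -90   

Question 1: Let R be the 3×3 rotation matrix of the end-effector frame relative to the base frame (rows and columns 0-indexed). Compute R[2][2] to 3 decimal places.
End-effector z-axis (col 2 of R) = (-0.1294,-0.2241,0.9659)
R[2][2] = 0.9659

0.966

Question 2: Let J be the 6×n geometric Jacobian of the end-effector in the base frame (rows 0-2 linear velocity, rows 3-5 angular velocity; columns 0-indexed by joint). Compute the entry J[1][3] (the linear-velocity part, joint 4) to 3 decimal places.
-0.500

prismatic axis z_3 = (0.8660,-0.5000,0.0000)
J_v[:, 3] = z_3; J_ω[:, 3] = (0,0,0)
entry J[1][3] = -0.5000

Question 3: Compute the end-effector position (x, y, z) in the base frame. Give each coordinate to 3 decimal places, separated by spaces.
9.276 -9.933 9.794

after link 1: o_1 = (-0.5000, -0.8660, 4.0000)
after link 2: o_2 = (-1.7990, -5.1160, 6.5000)
after link 3: o_3 = (0.7990, -10.6160, 8.5000)
after link 4: o_4 = (5.1292, -13.1160, 8.5000)
after link 5: o_5 = (9.2760, -9.9334, 9.7941)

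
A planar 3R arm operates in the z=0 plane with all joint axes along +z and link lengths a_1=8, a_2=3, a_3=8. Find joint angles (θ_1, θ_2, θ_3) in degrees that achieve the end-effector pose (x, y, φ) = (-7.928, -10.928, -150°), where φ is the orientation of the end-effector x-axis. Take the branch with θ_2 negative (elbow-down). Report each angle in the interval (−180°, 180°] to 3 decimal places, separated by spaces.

-76.425 -120.004 46.430

wrist centre = target − a_3·(cos φ, sin φ) = (-0.9998, -6.9280)
cos θ_2 = (48.9968−8²−3²)/(2·8·3) = -0.5001; θ_2 = -120.0044° (elbow-down)
β = atan2(-6.9280,-0.9998) = -98.2118°; ψ = atan2(-2.5980,6.4998) = -21.7865°
θ_1 = β − ψ = -76.4253°
θ_3 = φ − θ_1 − θ_2 = 46.4297° (wrapped to (-180°,180°])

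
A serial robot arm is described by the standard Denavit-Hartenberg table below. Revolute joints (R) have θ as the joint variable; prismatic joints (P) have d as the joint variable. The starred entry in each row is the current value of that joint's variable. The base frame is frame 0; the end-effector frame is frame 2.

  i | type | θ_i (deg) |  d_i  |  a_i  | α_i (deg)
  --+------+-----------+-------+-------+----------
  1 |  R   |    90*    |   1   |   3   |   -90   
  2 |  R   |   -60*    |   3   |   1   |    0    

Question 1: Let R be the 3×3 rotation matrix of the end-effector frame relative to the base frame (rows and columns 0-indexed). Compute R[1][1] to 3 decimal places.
End-effector y-axis (col 1 of R) = (0.0000,0.8660,-0.5000)
R[1][1] = 0.8660

0.866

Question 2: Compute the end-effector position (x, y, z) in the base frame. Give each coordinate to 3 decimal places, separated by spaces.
after link 1: o_1 = (0.0000, 3.0000, 1.0000)
after link 2: o_2 = (-3.0000, 3.5000, 1.8660)

-3.000 3.500 1.866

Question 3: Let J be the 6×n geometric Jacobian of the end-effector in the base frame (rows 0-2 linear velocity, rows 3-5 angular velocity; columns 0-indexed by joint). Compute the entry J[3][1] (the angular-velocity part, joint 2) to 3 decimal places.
axis z_1 = (-1.0000,0.0000,0.0000); lever o_n−o_1 = (-3.0000,0.5000,0.8660)
cross product → J_v[:, 1] = (0.0000,0.8660,-0.5000)
J_ω[:, 1] = z_1
entry J[3][1] = -1.0000

-1.000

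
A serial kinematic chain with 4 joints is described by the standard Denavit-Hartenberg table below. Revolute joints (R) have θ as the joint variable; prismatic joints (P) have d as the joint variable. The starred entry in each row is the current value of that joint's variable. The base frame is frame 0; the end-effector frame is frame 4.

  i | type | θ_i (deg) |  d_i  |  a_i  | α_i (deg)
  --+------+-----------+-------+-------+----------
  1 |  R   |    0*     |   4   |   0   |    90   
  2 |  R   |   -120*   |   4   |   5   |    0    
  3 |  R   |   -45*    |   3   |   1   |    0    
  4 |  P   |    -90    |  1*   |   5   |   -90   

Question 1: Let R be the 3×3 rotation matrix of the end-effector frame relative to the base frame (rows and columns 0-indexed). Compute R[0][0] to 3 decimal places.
End-effector x-axis (col 0 of R) = (-0.2588,0.0000,0.9659)
R[0][0] = -0.2588

-0.259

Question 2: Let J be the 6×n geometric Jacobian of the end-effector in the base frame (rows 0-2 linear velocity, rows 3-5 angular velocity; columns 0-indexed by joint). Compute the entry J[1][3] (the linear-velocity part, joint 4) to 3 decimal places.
prismatic axis z_3 = (0.0000,-1.0000,0.0000)
J_v[:, 3] = z_3; J_ω[:, 3] = (0,0,0)
entry J[1][3] = -1.0000

-1.000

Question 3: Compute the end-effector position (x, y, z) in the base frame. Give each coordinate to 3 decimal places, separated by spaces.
after link 1: o_1 = (0.0000, 0.0000, 4.0000)
after link 2: o_2 = (-2.5000, -4.0000, -0.3301)
after link 3: o_3 = (-3.4659, -7.0000, -0.5889)
after link 4: o_4 = (-4.7600, -8.0000, 4.2407)

-4.760 -8.000 4.241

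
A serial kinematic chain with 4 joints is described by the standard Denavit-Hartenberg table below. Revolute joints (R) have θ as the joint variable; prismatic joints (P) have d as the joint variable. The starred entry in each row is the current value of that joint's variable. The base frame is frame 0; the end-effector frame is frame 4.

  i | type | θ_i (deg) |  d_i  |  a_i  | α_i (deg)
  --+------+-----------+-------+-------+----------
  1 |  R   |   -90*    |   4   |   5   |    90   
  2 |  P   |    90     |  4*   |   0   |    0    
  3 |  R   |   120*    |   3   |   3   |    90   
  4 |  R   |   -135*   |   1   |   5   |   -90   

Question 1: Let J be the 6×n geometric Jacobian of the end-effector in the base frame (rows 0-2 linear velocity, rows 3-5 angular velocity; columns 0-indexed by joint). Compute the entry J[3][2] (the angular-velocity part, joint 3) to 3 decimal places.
-1.000

axis z_2 = (-1.0000,-0.0000,0.0000); lever o_n−o_2 = (0.5355,0.0362,1.1338)
cross product → J_v[:, 2] = (-0.0000,1.1338,-0.0362)
J_ω[:, 2] = z_2
entry J[3][2] = -1.0000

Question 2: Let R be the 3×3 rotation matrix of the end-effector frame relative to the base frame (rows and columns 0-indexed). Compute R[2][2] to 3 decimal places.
-0.354

End-effector z-axis (col 2 of R) = (0.7071,0.6124,-0.3536)
R[2][2] = -0.3536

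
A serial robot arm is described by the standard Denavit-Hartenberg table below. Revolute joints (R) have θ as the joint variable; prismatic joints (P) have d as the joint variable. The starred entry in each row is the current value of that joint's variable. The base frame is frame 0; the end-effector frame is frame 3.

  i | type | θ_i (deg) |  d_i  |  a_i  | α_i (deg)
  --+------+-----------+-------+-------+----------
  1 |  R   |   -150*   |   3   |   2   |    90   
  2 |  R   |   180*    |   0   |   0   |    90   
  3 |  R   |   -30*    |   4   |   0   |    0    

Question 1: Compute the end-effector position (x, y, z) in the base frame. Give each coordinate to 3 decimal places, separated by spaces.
-1.732 -1.000 7.000

after link 1: o_1 = (-1.7321, -1.0000, 3.0000)
after link 2: o_2 = (-1.7321, -1.0000, 3.0000)
after link 3: o_3 = (-1.7321, -1.0000, 7.0000)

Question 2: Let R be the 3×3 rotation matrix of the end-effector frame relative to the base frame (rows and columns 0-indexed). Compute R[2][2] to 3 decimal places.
End-effector z-axis (col 2 of R) = (-0.0000,-0.0000,1.0000)
R[2][2] = 1.0000

1.000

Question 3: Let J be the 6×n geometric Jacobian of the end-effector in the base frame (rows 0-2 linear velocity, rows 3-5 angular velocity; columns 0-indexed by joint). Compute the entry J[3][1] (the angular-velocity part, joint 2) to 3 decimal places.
axis z_1 = (-0.5000,0.8660,0.0000); lever o_n−o_1 = (-0.0000,-0.0000,4.0000)
cross product → J_v[:, 1] = (3.4641,2.0000,0.0000)
J_ω[:, 1] = z_1
entry J[3][1] = -0.5000

-0.500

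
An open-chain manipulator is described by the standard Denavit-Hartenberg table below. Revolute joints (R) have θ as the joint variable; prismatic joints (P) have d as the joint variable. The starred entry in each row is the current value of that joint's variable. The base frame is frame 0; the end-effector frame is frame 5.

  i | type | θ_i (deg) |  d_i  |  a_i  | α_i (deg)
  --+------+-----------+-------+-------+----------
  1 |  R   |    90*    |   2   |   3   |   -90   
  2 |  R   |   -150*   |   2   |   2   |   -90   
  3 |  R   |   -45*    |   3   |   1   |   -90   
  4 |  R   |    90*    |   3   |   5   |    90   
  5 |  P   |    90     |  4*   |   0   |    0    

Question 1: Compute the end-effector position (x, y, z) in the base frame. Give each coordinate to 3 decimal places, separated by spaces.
-3.414 -4.631 4.096

after link 1: o_1 = (0.0000, 3.0000, 2.0000)
after link 2: o_2 = (-2.0000, 1.2679, 3.0000)
after link 3: o_3 = (-2.7071, 2.1556, 5.9516)
after link 4: o_4 = (-0.5858, -2.1815, 2.6822)
after link 5: o_5 = (-3.4142, -4.6310, 4.0964)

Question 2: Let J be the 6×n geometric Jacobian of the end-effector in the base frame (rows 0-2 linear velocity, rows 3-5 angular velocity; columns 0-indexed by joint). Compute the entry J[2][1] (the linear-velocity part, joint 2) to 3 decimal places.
axis z_1 = (-1.0000,0.0000,0.0000); lever o_n−o_1 = (-3.4142,-7.6310,2.0964)
cross product → J_v[:, 1] = (0.0000,2.0964,7.6310)
J_ω[:, 1] = z_1
entry J[2][1] = 7.6310

7.631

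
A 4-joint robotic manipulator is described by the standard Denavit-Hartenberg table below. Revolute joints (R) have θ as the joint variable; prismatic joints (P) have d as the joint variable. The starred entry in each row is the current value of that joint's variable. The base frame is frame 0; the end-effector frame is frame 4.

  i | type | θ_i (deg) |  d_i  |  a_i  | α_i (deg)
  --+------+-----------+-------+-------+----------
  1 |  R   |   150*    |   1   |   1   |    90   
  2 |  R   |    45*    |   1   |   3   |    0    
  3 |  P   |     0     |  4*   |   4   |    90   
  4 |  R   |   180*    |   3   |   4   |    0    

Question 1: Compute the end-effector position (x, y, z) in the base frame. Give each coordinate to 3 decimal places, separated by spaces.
after link 1: o_1 = (-0.8660, 0.5000, 1.0000)
after link 2: o_2 = (-2.2031, 2.4267, 3.1213)
after link 3: o_3 = (-2.6526, 7.3050, 5.9497)
after link 4: o_4 = (-2.0403, 6.9514, 1.0000)

-2.040 6.951 1.000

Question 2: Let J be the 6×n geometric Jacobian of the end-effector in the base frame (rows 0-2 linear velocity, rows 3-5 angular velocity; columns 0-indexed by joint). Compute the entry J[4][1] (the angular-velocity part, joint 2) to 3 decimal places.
0.866

axis z_1 = (0.5000,0.8660,0.0000); lever o_n−o_1 = (-1.1742,6.4514,0.0000)
cross product → J_v[:, 1] = (-0.0000,-0.0000,4.2426)
J_ω[:, 1] = z_1
entry J[4][1] = 0.8660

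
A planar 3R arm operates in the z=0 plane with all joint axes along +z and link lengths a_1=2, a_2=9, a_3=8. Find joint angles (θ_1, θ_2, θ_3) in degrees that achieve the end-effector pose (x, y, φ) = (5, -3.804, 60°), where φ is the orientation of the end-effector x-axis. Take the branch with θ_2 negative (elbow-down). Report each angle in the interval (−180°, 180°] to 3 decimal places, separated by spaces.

-60.009 -29.990 149.998

wrist centre = target − a_3·(cos φ, sin φ) = (1.0000, -10.7322)
cos θ_2 = (116.1802−2²−9²)/(2·2·9) = 0.8661; θ_2 = -29.9896° (elbow-down)
β = atan2(-10.7322,1.0000) = -84.6767°; ψ = atan2(-4.4986,9.7950) = -24.6680°
θ_1 = β − ψ = -60.0087°
θ_3 = φ − θ_1 − θ_2 = 149.9983° (wrapped to (-180°,180°])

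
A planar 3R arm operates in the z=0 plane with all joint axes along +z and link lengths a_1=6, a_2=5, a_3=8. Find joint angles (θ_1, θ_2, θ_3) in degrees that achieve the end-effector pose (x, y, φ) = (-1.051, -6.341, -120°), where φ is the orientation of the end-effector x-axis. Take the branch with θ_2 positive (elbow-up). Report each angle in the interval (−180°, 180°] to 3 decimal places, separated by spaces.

-44.998 149.994 135.004

wrist centre = target − a_3·(cos φ, sin φ) = (2.9490, 0.5872)
cos θ_2 = (9.0414−6²−5²)/(2·6·5) = -0.8660; θ_2 = 149.9944° (elbow-up)
β = atan2(0.5872,2.9490) = 11.2614°; ψ = atan2(2.5004,1.6701) = 56.2597°
θ_1 = β − ψ = -44.9983°
θ_3 = φ − θ_1 − θ_2 = 135.0039° (wrapped to (-180°,180°])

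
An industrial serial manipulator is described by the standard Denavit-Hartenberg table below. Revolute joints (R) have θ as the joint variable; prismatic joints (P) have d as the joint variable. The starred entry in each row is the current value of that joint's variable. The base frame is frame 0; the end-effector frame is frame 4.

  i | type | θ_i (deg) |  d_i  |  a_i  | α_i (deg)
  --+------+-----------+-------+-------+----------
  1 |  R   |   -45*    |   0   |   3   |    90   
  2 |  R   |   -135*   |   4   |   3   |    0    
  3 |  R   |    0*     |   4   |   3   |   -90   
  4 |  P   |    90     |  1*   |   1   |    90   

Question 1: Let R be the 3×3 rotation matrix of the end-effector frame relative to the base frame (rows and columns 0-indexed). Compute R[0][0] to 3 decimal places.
End-effector x-axis (col 0 of R) = (0.7071,0.7071,-0.0000)
R[0][0] = 0.7071

0.707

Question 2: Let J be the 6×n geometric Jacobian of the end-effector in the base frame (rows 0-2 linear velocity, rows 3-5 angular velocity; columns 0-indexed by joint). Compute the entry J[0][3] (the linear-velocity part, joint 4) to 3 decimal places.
prismatic axis z_3 = (0.5000,-0.5000,-0.7071)
J_v[:, 3] = z_3; J_ω[:, 3] = (0,0,0)
entry J[0][3] = 0.5000

0.500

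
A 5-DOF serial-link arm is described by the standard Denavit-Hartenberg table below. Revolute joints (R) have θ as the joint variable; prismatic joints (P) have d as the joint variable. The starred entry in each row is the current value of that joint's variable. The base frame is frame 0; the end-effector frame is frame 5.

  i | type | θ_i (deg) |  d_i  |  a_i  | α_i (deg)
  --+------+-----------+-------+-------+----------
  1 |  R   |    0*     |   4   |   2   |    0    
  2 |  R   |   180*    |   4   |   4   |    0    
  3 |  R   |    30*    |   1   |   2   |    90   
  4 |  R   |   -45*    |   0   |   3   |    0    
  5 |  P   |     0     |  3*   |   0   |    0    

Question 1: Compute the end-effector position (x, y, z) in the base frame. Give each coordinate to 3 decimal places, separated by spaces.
after link 1: o_1 = (2.0000, 0.0000, 4.0000)
after link 2: o_2 = (-2.0000, 0.0000, 8.0000)
after link 3: o_3 = (-3.7321, -1.0000, 9.0000)
after link 4: o_4 = (-5.5692, -2.0607, 6.8787)
after link 5: o_5 = (-7.0692, 0.5374, 6.8787)

-7.069 0.537 6.879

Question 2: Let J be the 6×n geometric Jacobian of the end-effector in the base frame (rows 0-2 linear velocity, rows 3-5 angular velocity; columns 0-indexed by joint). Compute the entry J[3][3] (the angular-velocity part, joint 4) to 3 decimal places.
axis z_3 = (-0.5000,0.8660,0.0000); lever o_n−o_3 = (-3.3371,1.5374,-2.1213)
cross product → J_v[:, 3] = (-1.8371,-1.0607,2.1213)
J_ω[:, 3] = z_3
entry J[3][3] = -0.5000

-0.500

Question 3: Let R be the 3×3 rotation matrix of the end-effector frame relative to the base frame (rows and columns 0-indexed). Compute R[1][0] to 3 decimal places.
End-effector x-axis (col 0 of R) = (-0.6124,-0.3536,-0.7071)
R[1][0] = -0.3536

-0.354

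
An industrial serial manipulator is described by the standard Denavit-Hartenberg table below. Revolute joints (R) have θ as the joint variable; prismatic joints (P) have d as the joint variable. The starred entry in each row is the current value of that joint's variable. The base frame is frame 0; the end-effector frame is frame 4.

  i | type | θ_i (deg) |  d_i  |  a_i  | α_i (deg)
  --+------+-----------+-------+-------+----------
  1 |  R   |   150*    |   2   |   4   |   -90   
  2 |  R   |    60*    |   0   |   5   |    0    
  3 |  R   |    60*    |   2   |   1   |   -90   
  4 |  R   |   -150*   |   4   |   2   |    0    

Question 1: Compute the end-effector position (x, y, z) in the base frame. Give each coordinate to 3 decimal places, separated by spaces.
after link 1: o_1 = (-3.4641, 2.0000, 2.0000)
after link 2: o_2 = (-5.6292, 3.2500, -2.3301)
after link 3: o_3 = (-6.1962, 1.2679, -3.1962)
after link 4: o_4 = (-4.4462, -0.8971, 0.3038)

-4.446 -0.897 0.304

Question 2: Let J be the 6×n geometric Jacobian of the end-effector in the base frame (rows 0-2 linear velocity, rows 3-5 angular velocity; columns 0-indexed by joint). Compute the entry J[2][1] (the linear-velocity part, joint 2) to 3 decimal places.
0.598

axis z_1 = (-0.5000,-0.8660,0.0000); lever o_n−o_1 = (-0.9821,-2.8971,-1.6962)
cross product → J_v[:, 1] = (1.4689,-0.8481,0.5981)
J_ω[:, 1] = z_1
entry J[2][1] = 0.5981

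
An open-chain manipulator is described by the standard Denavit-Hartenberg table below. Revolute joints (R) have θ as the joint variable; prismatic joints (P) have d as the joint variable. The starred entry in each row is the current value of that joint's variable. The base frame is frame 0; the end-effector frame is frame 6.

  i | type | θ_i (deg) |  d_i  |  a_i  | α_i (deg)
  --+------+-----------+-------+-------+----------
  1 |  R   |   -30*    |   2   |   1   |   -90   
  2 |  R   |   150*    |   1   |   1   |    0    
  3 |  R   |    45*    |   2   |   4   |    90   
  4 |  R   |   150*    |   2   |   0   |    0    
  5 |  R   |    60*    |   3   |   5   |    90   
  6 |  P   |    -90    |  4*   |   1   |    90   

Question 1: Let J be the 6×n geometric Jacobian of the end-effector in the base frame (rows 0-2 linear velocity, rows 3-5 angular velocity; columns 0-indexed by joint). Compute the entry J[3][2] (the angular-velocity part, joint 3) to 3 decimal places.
axis z_2 = (0.5000,0.8660,0.0000); lever o_n−o_2 = (2.5347,1.9593,-4.4668)
cross product → J_v[:, 2] = (-3.8683,2.2334,-1.2155)
J_ω[:, 2] = z_2
entry J[3][2] = 0.5000

0.500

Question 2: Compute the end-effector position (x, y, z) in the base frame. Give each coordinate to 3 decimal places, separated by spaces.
3.151 2.758 -2.967

after link 1: o_1 = (0.8660, -0.5000, 2.0000)
after link 2: o_2 = (0.6160, 0.7990, 1.5000)
after link 3: o_3 = (-1.7300, 4.4629, 2.5353)
after link 4: o_4 = (-2.1783, 4.7218, 0.6034)
after link 5: o_5 = (-0.4785, 0.8536, -3.4151)
after link 6: o_6 = (3.1507, 2.7583, -2.9668)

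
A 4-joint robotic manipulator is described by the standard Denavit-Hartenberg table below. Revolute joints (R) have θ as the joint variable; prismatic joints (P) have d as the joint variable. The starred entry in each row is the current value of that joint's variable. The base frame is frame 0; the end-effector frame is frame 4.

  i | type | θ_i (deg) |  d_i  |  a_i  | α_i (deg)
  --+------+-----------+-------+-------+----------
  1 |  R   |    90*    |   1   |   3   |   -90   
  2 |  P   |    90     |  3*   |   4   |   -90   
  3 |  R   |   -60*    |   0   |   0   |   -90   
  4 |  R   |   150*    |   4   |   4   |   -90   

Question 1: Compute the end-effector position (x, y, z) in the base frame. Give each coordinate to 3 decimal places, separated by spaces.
after link 1: o_1 = (0.0000, 3.0000, 1.0000)
after link 2: o_2 = (-3.0000, 3.0000, -3.0000)
after link 3: o_3 = (-3.0000, 3.0000, -3.0000)
after link 4: o_4 = (2.0000, 5.0000, -4.7321)

2.000 5.000 -4.732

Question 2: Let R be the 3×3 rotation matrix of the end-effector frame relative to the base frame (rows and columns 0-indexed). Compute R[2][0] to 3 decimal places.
End-effector x-axis (col 0 of R) = (0.7500,0.5000,0.4330)
R[2][0] = 0.4330

0.433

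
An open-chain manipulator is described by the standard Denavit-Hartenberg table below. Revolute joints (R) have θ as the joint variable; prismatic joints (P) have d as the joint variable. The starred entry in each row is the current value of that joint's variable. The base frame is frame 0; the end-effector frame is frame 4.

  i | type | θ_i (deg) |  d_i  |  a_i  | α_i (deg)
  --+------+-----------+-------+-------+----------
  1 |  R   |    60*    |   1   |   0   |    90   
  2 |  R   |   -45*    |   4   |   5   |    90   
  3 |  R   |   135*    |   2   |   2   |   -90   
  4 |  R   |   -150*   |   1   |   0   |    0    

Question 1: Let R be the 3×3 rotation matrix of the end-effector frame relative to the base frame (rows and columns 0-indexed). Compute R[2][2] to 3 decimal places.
End-effector z-axis (col 2 of R) = (-0.8624,-0.0795,0.5000)
R[2][2] = 0.5000

0.500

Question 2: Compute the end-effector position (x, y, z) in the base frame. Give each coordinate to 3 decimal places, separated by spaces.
4.387 -1.815 -2.450

after link 1: o_1 = (0.0000, 0.0000, 1.0000)
after link 2: o_2 = (5.2319, 1.0619, -2.5355)
after link 3: o_3 = (5.2495, -1.7360, -2.9497)
after link 4: o_4 = (4.3871, -1.8155, -2.4497)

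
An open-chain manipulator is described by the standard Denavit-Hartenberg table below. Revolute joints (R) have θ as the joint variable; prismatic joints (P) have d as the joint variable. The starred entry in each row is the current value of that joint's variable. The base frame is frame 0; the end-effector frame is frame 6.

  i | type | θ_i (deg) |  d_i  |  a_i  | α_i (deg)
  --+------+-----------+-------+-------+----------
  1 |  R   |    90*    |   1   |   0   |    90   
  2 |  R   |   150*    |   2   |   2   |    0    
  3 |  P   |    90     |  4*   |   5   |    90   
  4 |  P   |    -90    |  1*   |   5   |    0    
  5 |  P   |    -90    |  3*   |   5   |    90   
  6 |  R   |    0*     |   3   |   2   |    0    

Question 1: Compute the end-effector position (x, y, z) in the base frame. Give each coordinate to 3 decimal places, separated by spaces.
after link 1: o_1 = (0.0000, 0.0000, 1.0000)
after link 2: o_2 = (2.0000, -1.7321, 2.0000)
after link 3: o_3 = (6.0000, -4.2321, -2.3301)
after link 4: o_4 = (1.0000, -5.0981, -1.8301)
after link 5: o_5 = (1.0000, -5.1962, 4.0000)
after link 6: o_6 = (4.0000, -4.1962, 5.7321)

4.000 -4.196 5.732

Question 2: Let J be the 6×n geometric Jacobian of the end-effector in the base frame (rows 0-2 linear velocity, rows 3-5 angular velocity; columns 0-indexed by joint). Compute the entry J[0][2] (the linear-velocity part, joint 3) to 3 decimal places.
prismatic axis z_2 = (1.0000,-0.0000,0.0000)
J_v[:, 2] = z_2; J_ω[:, 2] = (0,0,0)
entry J[0][2] = 1.0000

1.000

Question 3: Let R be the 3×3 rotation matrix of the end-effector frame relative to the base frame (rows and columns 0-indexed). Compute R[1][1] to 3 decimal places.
End-effector y-axis (col 1 of R) = (-0.0000,-0.8660,0.5000)
R[1][1] = -0.8660

-0.866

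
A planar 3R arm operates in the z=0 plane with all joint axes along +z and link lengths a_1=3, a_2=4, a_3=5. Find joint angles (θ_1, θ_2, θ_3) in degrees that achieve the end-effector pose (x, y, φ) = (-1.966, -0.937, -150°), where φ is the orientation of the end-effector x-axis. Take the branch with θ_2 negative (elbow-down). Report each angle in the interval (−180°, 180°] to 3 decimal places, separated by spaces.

wrist centre = target − a_3·(cos φ, sin φ) = (2.3641, 1.5630)
cos θ_2 = (8.0321−3²−4²)/(2·3·4) = -0.7070; θ_2 = -134.9911° (elbow-down)
β = atan2(1.5630,2.3641) = 33.4700°; ψ = atan2(-2.8289,0.1720) = -86.5204°
θ_1 = β − ψ = 119.9903°
θ_3 = φ − θ_1 − θ_2 = -134.9992° (wrapped to (-180°,180°])

119.990 -134.991 -134.999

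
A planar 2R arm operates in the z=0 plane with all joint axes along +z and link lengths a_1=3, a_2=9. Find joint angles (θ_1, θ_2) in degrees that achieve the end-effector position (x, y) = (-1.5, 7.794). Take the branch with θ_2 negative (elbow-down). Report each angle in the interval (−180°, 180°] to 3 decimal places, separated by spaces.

cos θ_2 = (62.9964−3²−9²)/(2·3·9) = -0.5001; θ_2 = -120.0044° (elbow-down)
β = atan2(7.7940,-1.5000) = 100.8937°; ψ = atan2(-7.7939,-1.5006) = -100.8981°
θ_1 = β − ψ = 201.7918°

-158.208 -120.004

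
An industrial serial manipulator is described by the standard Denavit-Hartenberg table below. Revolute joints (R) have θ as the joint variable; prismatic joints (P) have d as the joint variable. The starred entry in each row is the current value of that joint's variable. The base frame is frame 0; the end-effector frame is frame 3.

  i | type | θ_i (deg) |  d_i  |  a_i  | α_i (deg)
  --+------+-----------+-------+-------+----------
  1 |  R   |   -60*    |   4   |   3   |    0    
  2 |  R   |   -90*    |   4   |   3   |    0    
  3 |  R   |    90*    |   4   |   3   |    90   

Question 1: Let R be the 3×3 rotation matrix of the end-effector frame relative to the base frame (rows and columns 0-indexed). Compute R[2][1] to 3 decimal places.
1.000

End-effector y-axis (col 1 of R) = (0.0000,0.0000,1.0000)
R[2][1] = 1.0000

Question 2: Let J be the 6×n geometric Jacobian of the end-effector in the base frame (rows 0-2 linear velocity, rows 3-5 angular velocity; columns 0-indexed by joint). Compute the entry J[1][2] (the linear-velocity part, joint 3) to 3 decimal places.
axis z_2 = (0.0000,0.0000,1.0000); lever o_n−o_2 = (1.5000,-2.5981,4.0000)
cross product → J_v[:, 2] = (2.5981,1.5000,-0.0000)
J_ω[:, 2] = z_2
entry J[1][2] = 1.5000

1.500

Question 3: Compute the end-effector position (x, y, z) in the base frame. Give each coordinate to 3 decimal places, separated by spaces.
0.402 -6.696 12.000

after link 1: o_1 = (1.5000, -2.5981, 4.0000)
after link 2: o_2 = (-1.0981, -4.0981, 8.0000)
after link 3: o_3 = (0.4019, -6.6962, 12.0000)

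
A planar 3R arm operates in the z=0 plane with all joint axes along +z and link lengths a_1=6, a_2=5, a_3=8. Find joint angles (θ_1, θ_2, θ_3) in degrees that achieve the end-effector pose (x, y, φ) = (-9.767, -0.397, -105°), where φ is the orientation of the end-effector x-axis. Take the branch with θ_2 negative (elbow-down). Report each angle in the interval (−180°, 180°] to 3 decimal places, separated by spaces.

149.993 -29.983 134.991

wrist centre = target − a_3·(cos φ, sin φ) = (-7.6964, 7.3304)
cos θ_2 = (112.9702−6²−5²)/(2·6·5) = 0.8662; θ_2 = -29.9835° (elbow-down)
β = atan2(7.3304,-7.6964) = 136.3954°; ψ = atan2(-2.4988,10.3308) = -13.5972°
θ_1 = β − ψ = 149.9926°
θ_3 = φ − θ_1 − θ_2 = 134.9909° (wrapped to (-180°,180°])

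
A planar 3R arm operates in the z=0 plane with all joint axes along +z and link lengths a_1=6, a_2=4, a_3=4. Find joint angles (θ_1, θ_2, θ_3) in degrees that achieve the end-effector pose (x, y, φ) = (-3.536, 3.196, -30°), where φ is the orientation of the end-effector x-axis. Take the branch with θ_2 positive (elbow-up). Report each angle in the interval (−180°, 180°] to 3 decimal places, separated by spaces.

wrist centre = target − a_3·(cos φ, sin φ) = (-7.0001, 5.1960)
cos θ_2 = (75.9998−6²−4²)/(2·6·4) = 0.5000; θ_2 = 60.0002° (elbow-up)
β = atan2(5.1960,-7.0001) = 143.4144°; ψ = atan2(3.4641,8.0000) = 23.4133°
θ_1 = β − ψ = 120.0011°
θ_3 = φ − θ_1 − θ_2 = 149.9987° (wrapped to (-180°,180°])

120.001 60.000 149.999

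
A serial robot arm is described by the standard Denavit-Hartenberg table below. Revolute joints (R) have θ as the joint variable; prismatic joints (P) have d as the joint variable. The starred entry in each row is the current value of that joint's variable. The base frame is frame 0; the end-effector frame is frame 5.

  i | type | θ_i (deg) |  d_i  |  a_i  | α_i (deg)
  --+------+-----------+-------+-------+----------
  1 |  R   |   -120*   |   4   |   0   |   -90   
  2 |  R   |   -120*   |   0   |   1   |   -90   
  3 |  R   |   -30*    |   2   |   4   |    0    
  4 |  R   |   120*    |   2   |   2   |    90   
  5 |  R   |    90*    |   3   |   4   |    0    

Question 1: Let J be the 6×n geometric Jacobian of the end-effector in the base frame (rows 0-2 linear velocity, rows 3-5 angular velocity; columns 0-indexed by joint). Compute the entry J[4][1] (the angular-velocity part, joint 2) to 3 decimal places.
-0.500

axis z_1 = (0.8660,-0.5000,0.0000); lever o_n−o_1 = (-1.5981,-2.7679,10.4641)
cross product → J_v[:, 1] = (-5.2321,-9.0622,-3.1962)
J_ω[:, 1] = z_1
entry J[4][1] = -0.5000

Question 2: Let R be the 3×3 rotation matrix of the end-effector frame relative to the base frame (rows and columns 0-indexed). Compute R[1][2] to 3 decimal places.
0.433

End-effector z-axis (col 2 of R) = (0.2500,0.4330,0.8660)
R[1][2] = 0.4330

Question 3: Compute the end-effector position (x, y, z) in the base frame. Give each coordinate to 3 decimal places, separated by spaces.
after link 1: o_1 = (0.0000, 0.0000, 4.0000)
after link 2: o_2 = (0.2500, 0.4330, 4.8660)
after link 3: o_3 = (1.9821, -0.5670, 8.8660)
after link 4: o_4 = (-0.6160, -1.0670, 9.8660)
after link 5: o_5 = (-1.5981, -2.7679, 14.4641)

-1.598 -2.768 14.464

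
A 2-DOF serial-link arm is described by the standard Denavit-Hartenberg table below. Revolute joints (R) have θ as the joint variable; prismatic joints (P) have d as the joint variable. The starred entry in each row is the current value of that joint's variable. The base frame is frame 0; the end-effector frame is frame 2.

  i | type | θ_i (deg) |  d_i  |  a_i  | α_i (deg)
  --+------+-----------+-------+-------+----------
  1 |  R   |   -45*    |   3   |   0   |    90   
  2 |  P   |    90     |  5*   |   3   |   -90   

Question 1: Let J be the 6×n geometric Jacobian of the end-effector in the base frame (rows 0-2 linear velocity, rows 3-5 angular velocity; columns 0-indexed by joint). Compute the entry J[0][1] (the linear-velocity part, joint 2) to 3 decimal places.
prismatic axis z_1 = (-0.7071,-0.7071,0.0000)
J_v[:, 1] = z_1; J_ω[:, 1] = (0,0,0)
entry J[0][1] = -0.7071

-0.707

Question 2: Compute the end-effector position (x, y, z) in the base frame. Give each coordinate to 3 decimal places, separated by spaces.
-3.536 -3.536 6.000

after link 1: o_1 = (0.0000, 0.0000, 3.0000)
after link 2: o_2 = (-3.5355, -3.5355, 6.0000)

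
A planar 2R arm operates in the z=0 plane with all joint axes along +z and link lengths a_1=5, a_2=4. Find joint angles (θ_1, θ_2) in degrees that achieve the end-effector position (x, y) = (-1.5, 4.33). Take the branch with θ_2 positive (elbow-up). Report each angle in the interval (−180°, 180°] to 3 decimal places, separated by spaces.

60.000 120.002

cos θ_2 = (20.9989−5²−4²)/(2·5·4) = -0.5000; θ_2 = 120.0018° (elbow-up)
β = atan2(4.3300,-1.5000) = 109.1071°; ψ = atan2(3.4640,2.9999) = 49.1071°
θ_1 = β − ψ = 60.0000°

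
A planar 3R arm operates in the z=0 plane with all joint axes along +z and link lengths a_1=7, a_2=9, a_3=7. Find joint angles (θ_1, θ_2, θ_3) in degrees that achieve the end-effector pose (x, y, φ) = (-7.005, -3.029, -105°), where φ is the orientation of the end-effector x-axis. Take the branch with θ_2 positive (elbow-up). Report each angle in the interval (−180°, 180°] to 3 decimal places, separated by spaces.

wrist centre = target − a_3·(cos φ, sin φ) = (-5.1933, 3.7325)
cos θ_2 = (40.9014−7²−9²)/(2·7·9) = -0.7071; θ_2 = 135.0020° (elbow-up)
β = atan2(3.7325,-5.1933) = 144.2946°; ψ = atan2(6.3637,0.6358) = 84.2944°
θ_1 = β − ψ = 60.0002°
θ_3 = φ − θ_1 − θ_2 = 59.9978° (wrapped to (-180°,180°])

60.000 135.002 59.998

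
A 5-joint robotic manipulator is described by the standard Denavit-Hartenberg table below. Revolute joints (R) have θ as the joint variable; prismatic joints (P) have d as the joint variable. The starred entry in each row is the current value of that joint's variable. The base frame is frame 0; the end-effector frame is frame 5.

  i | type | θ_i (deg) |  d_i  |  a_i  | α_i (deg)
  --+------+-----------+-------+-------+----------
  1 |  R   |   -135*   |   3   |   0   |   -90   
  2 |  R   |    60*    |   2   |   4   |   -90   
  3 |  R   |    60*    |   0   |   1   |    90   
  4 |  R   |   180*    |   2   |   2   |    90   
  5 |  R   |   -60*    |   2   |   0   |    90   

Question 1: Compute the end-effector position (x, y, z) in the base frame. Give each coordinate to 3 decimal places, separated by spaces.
2.109 -3.359 -2.531

after link 1: o_1 = (0.0000, 0.0000, 3.0000)
after link 2: o_2 = (0.0000, -2.8284, -0.4641)
after link 3: o_3 = (-0.7891, -2.3928, -0.8971)
after link 4: o_4 = (0.8839, -4.5835, -1.5311)
after link 5: o_5 = (2.1086, -3.3588, -2.5311)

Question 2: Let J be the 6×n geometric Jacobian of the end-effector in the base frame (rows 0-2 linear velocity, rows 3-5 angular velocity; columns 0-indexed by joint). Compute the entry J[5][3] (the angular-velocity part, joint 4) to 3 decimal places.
-0.750

axis z_3 = (0.0474,-0.6597,-0.7500); lever o_n−o_3 = (2.8978,-0.9659,-1.6340)
cross product → J_v[:, 3] = (0.3536,-2.0959,1.8660)
J_ω[:, 3] = z_3
entry J[5][3] = -0.7500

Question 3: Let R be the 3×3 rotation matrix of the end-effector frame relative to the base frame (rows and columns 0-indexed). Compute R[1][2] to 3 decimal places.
End-effector z-axis (col 2 of R) = (-0.7071,0.7071,-0.0000)
R[1][2] = 0.7071

0.707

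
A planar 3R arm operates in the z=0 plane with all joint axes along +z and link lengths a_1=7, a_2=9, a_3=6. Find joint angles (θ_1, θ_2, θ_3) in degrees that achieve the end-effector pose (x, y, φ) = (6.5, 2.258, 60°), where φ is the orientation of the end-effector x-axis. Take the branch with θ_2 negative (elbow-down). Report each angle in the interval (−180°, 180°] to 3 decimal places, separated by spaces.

wrist centre = target − a_3·(cos φ, sin φ) = (3.5000, -2.9382)
cos θ_2 = (20.8827−7²−9²)/(2·7·9) = -0.8660; θ_2 = -149.9982° (elbow-down)
β = atan2(-2.9382,3.5000) = -40.0125°; ψ = atan2(-4.5002,-0.7941) = -100.0071°
θ_1 = β − ψ = 59.9946°
θ_3 = φ − θ_1 − θ_2 = 150.0036° (wrapped to (-180°,180°])

59.995 -149.998 150.004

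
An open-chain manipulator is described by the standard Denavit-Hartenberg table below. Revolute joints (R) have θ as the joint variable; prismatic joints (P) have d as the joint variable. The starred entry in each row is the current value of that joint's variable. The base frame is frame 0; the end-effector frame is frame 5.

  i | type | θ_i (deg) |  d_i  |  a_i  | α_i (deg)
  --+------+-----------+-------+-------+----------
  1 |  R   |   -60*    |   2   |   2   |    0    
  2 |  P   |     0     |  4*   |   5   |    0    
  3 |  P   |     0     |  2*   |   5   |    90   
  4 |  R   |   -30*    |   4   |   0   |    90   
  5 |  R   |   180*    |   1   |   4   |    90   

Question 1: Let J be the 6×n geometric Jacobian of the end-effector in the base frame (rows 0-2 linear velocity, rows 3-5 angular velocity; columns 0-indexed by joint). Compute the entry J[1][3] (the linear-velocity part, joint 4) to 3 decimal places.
0.982

axis z_3 = (-0.8660,-0.5000,0.0000); lever o_n−o_3 = (-5.4462,1.4330,1.1340)
cross product → J_v[:, 3] = (-0.5670,0.9821,-3.9641)
J_ω[:, 3] = z_3
entry J[1][3] = 0.9821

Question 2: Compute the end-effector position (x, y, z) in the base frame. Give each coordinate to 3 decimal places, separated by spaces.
0.554 -8.959 9.134

after link 1: o_1 = (1.0000, -1.7321, 2.0000)
after link 2: o_2 = (3.5000, -6.0622, 6.0000)
after link 3: o_3 = (6.0000, -10.3923, 8.0000)
after link 4: o_4 = (2.5359, -12.3923, 8.0000)
after link 5: o_5 = (0.5538, -8.9593, 9.1340)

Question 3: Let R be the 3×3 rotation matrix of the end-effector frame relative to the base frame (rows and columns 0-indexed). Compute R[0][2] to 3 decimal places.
End-effector z-axis (col 2 of R) = (-0.8660,-0.5000,0.0000)
R[0][2] = -0.8660

-0.866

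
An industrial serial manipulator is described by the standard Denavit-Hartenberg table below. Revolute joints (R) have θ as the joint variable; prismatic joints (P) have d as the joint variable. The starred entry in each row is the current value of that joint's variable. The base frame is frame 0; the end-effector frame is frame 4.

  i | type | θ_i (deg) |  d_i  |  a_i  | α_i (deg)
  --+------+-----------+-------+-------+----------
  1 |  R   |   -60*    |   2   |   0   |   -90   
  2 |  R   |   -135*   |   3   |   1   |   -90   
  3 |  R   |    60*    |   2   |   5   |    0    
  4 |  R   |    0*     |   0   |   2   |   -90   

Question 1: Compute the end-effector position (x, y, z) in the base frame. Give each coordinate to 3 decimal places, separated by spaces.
after link 1: o_1 = (0.0000, 0.0000, 2.0000)
after link 2: o_2 = (2.2445, 2.1124, 2.7071)
after link 3: o_3 = (-1.6823, 0.2535, 5.8891)
after link 4: o_4 = (-3.5358, -0.0002, 6.5962)

-3.536 -0.000 6.596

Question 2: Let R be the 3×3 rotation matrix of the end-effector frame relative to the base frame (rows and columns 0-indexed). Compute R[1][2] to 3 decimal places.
End-effector z-axis (col 2 of R) = (-0.1268,-0.7803,-0.6124)
R[1][2] = -0.7803

-0.780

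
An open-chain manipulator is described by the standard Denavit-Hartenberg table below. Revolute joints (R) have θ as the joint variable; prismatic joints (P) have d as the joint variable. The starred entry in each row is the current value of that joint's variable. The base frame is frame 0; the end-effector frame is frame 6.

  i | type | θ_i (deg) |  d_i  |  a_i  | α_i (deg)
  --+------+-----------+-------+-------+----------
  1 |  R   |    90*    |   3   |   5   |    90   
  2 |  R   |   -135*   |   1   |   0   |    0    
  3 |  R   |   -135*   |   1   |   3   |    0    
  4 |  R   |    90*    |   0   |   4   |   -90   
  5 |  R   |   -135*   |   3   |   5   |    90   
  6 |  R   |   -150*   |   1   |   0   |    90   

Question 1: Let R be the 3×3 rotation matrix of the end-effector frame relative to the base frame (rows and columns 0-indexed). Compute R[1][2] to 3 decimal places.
-0.354

End-effector z-axis (col 2 of R) = (-0.3536,-0.3536,-0.8660)
R[1][2] = -0.3536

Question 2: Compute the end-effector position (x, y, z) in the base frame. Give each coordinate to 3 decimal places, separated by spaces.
4.828 5.243 3.000

after link 1: o_1 = (0.0000, 5.0000, 3.0000)
after link 2: o_2 = (1.0000, 5.0000, 3.0000)
after link 3: o_3 = (2.0000, 5.0000, 6.0000)
after link 4: o_4 = (2.0000, 1.0000, 6.0000)
after link 5: o_5 = (5.5355, 4.5355, 3.0000)
after link 6: o_6 = (4.8284, 5.2426, 3.0000)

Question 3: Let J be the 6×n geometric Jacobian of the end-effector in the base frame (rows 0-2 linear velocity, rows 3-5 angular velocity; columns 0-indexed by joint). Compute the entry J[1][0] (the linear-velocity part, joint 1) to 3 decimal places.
4.828

axis z_0 = ẑ; lever o_n−o_0 = (4.8284,5.2426,3.0000)
cross product → J_v[:, 0] = (-5.2426,4.8284,0.0000)
J_ω[:, 0] = z_0
entry J[1][0] = 4.8284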